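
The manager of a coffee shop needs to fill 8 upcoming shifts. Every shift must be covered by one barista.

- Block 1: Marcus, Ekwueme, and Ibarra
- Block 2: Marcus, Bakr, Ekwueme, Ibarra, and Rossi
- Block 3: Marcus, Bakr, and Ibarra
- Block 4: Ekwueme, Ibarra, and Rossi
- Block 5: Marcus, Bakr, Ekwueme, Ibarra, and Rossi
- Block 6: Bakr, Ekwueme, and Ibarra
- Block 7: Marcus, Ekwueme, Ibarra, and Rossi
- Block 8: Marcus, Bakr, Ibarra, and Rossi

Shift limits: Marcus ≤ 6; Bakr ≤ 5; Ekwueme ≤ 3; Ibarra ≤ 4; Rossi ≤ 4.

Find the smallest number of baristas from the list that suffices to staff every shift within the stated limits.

2

8 slots to fill and no one can take more than 6, so at least ⌈8/6⌉ = 2 baristas are needed.
Marcus and Ekwueme alone can cover everything: Block 1→Marcus, Block 2→Marcus, Block 3→Marcus, Block 4→Ekwueme, Block 5→Marcus, Block 6→Ekwueme, Block 7→Marcus, Block 8→Marcus.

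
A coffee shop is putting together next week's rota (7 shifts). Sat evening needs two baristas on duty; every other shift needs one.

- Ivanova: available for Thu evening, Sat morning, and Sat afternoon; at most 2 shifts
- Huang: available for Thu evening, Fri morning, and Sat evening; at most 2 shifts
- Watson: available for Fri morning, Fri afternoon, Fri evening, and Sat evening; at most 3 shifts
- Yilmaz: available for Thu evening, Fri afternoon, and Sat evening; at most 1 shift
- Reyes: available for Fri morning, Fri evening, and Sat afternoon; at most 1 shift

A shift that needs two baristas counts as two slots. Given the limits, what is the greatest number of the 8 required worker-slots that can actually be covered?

8

Total capacity across all baristas is 2+2+3+1+1 = 9, and 8 slots are needed, so at most 8 can be filled.
An assignment achieving 8: Thu evening→Huang, Fri morning→Huang, Fri afternoon→Watson, Fri evening→Watson, Sat morning→Ivanova, Sat afternoon→Ivanova, Sat evening→Watson+Yilmaz.
Loads: Ivanova 2/2, Huang 2/2, Watson 3/3, Yilmaz 1/1, Reyes 0/1.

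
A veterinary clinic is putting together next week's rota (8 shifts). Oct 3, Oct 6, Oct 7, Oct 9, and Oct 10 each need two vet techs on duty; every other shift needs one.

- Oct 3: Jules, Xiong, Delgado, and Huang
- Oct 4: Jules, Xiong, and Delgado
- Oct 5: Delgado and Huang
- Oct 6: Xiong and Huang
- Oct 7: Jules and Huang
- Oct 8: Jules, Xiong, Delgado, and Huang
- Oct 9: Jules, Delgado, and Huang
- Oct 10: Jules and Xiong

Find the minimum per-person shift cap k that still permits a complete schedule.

With 4 vet techs and 13 worker-slots to fill, someone must work at least ⌈13/4⌉ = 4 shifts, so k ≥ 4.
k = 4 works: Oct 3→Xiong+Delgado, Oct 4→Jules, Oct 5→Delgado, Oct 6→Xiong+Huang, Oct 7→Jules+Huang, Oct 8→Xiong, Oct 9→Jules+Delgado, Oct 10→Jules+Xiong.
Loads: Jules 4, Xiong 4, Delgado 3, Huang 2 — all ≤ 4.

4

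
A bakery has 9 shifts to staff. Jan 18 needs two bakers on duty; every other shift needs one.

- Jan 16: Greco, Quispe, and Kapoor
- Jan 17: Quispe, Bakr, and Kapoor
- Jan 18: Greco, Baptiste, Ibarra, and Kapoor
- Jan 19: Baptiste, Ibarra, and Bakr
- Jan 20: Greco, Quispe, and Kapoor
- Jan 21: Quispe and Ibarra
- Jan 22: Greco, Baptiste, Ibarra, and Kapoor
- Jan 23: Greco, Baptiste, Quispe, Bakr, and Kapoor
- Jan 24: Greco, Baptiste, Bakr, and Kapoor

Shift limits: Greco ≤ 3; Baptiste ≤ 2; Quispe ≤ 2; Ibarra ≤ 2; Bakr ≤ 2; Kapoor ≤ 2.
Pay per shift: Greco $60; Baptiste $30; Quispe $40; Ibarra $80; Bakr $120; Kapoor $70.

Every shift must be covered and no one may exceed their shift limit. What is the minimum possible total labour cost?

$540

Picking the cheapest available baker for each shift independently would cost $370, but that ignores the shift limits.
An optimal schedule: Jan 16→Quispe, Jan 17→Kapoor, Jan 18→Kapoor+Ibarra, Jan 19→Baptiste, Jan 20→Greco, Jan 21→Quispe, Jan 22→Baptiste, Jan 23→Greco, Jan 24→Greco.
Total: 40 + 70 + 70 + 80 + 30 + 60 + 40 + 30 + 60 + 60 = $540.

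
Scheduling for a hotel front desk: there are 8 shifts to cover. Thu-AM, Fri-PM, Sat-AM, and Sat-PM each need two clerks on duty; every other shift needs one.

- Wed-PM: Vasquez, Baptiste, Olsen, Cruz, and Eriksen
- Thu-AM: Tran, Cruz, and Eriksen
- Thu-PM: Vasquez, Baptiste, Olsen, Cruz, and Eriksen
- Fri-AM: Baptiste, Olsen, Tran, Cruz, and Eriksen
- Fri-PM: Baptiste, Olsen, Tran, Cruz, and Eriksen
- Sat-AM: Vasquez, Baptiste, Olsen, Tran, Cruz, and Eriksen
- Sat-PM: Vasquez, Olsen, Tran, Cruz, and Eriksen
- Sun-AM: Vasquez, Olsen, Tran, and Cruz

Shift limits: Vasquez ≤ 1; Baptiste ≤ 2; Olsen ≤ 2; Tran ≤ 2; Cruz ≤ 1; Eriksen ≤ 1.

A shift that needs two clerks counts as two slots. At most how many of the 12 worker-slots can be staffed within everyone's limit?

9

Total capacity across all clerks is 1+2+2+2+1+1 = 9, and 12 slots are needed, so at most 9 can be filled.
An assignment achieving 9: Wed-PM→Baptiste, Thu-AM→Tran+Cruz, Thu-PM→Baptiste, Fri-AM→Olsen, Fri-PM→Olsen+Tran, Sat-PM→Eriksen, Sun-AM→Vasquez.
Loads: Vasquez 1/1, Baptiste 2/2, Olsen 2/2, Tran 2/2, Cruz 1/1, Eriksen 1/1.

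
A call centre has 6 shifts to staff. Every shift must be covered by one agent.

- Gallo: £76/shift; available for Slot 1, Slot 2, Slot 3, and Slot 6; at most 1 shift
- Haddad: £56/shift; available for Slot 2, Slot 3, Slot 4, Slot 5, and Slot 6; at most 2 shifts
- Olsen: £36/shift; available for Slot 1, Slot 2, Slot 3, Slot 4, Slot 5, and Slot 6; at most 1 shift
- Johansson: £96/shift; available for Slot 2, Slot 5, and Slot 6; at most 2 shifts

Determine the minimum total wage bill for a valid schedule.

£416

Picking the cheapest available agent for each shift independently would cost £216, but that ignores the shift limits.
An optimal schedule: Slot 1→Gallo, Slot 2→Johansson, Slot 3→Haddad, Slot 4→Haddad, Slot 5→Olsen, Slot 6→Johansson.
Total: 76 + 96 + 56 + 56 + 36 + 96 = £416.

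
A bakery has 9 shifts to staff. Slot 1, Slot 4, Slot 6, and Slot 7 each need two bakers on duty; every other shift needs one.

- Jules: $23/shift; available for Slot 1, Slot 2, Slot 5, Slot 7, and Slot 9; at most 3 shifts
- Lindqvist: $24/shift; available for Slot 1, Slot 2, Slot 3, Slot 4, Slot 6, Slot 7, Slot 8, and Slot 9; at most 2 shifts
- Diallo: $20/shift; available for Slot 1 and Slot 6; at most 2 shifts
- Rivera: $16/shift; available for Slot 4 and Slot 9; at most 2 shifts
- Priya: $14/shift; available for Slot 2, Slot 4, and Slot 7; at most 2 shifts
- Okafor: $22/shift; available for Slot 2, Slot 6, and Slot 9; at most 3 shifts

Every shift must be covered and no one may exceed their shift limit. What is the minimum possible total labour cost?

Slot 3 can only be covered by Lindqvist, so that assignment is forced.
Slot 5 can only be covered by Jules, so that assignment is forced.
Slot 8 can only be covered by Lindqvist, so that assignment is forced.
Picking the cheapest available baker for each shift independently would cost $253, but that ignores the shift limits.
An optimal schedule: Slot 1→Jules+Diallo, Slot 2→Okafor, Slot 3→Lindqvist, Slot 4→Rivera+Priya, Slot 5→Jules, Slot 6→Diallo+Okafor, Slot 7→Jules+Priya, Slot 8→Lindqvist, Slot 9→Rivera.
Total: 23 + 20 + 22 + 24 + 16 + 14 + 23 + 20 + 22 + 23 + 14 + 24 + 16 = $261.

$261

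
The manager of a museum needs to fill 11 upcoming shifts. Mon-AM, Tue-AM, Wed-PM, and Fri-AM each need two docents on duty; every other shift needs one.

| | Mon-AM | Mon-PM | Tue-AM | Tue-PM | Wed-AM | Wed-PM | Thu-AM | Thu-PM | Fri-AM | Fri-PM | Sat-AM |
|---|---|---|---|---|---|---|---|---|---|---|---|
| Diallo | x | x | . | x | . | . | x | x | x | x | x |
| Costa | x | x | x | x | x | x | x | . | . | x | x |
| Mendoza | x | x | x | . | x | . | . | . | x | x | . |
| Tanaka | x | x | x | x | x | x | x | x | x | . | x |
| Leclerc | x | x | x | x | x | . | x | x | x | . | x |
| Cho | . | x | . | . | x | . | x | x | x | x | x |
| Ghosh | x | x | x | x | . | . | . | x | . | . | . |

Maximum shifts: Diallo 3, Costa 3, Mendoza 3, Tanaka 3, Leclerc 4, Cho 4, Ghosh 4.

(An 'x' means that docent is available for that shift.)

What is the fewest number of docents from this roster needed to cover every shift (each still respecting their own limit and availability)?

5

15 slots to fill and no one can take more than 4, so at least ⌈15/4⌉ = 4 docents are needed.
No set of 4 docents can cover every shift (each such set leaves at least one shift with no one available or exceeds a cap).
Diallo, Costa, Mendoza, Tanaka, and Leclerc alone can cover everything: Mon-AM→Tanaka+Leclerc, Mon-PM→Mendoza, Tue-AM→Mendoza+Leclerc, Tue-PM→Diallo, Wed-AM→Costa, Wed-PM→Costa+Tanaka, Thu-AM→Costa, Thu-PM→Diallo, Fri-AM→Mendoza+Leclerc, Fri-PM→Diallo, Sat-AM→Tanaka.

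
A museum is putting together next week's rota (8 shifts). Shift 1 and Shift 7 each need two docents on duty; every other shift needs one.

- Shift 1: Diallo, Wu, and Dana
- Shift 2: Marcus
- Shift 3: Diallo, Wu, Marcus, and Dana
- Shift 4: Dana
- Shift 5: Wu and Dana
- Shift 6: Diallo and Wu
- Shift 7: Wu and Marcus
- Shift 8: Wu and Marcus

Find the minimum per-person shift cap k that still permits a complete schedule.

3

With 4 docents and 10 worker-slots to fill, someone must work at least ⌈10/4⌉ = 3 shifts, so k ≥ 3.
k = 3 works: Shift 1→Diallo+Dana, Shift 2→Marcus, Shift 3→Diallo, Shift 4→Dana, Shift 5→Wu, Shift 6→Diallo, Shift 7→Wu+Marcus, Shift 8→Wu.
Loads: Diallo 3, Wu 3, Marcus 2, Dana 2 — all ≤ 3.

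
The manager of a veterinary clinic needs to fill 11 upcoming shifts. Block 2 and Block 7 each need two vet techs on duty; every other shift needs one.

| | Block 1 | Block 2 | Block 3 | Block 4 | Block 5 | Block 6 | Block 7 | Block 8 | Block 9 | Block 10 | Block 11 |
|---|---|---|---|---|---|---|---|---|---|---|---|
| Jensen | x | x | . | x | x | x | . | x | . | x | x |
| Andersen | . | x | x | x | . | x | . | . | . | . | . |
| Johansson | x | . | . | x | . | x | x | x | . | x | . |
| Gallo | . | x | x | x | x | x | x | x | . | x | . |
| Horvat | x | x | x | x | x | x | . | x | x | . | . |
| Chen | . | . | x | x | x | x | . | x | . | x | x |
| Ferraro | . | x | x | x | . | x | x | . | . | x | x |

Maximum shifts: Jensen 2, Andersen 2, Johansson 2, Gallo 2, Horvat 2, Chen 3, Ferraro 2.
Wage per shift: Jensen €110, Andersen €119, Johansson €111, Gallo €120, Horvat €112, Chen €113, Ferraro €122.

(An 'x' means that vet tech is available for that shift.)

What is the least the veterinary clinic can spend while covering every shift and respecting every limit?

€1483

Block 9 can only be covered by Horvat, so that assignment is forced.
Picking the cheapest available vet tech for each shift independently would cost €1447, but that ignores the shift limits.
An optimal schedule: Block 1→Jensen, Block 2→Andersen+Gallo, Block 3→Chen, Block 4→Chen, Block 5→Horvat, Block 6→Andersen, Block 7→Johansson+Gallo, Block 8→Johansson, Block 9→Horvat, Block 10→Chen, Block 11→Jensen.
Total: 110 + 119 + 120 + 113 + 113 + 112 + 119 + 111 + 120 + 111 + 112 + 113 + 110 = €1483.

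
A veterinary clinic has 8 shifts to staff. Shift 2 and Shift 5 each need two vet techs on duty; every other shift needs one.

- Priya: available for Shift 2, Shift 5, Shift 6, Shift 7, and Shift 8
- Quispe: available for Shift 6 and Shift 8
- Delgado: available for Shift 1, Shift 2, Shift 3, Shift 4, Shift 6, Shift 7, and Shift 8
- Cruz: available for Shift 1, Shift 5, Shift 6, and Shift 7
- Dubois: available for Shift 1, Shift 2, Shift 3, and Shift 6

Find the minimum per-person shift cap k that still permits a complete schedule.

With 5 vet techs and 10 worker-slots to fill, someone must work at least ⌈10/5⌉ = 2 shifts, so k ≥ 2.
k = 2 works: Shift 1→Dubois, Shift 2→Priya+Dubois, Shift 3→Delgado, Shift 4→Delgado, Shift 5→Priya+Cruz, Shift 6→Quispe, Shift 7→Cruz, Shift 8→Quispe.
Loads: Priya 2, Quispe 2, Delgado 2, Cruz 2, Dubois 2 — all ≤ 2.

2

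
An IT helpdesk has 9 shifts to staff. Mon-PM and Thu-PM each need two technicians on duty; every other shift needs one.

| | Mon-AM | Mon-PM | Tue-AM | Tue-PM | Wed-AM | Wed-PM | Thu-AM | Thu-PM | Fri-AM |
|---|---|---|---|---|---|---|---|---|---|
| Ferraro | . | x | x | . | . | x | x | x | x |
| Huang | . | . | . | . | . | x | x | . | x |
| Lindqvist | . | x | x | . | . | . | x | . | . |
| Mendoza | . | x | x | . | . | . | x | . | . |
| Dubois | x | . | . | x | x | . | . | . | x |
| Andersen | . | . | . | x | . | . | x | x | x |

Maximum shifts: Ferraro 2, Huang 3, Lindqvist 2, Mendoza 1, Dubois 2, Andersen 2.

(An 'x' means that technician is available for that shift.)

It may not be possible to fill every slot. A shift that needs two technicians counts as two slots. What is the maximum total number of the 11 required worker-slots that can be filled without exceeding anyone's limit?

Total capacity across all technicians is 2+3+2+1+2+2 = 12, and 11 slots are needed, so at most 11 can be filled.
An assignment achieving 11: Mon-AM→Dubois, Mon-PM→Lindqvist+Mendoza, Tue-AM→Lindqvist, Tue-PM→Andersen, Wed-AM→Dubois, Wed-PM→Ferraro, Thu-AM→Huang, Thu-PM→Ferraro+Andersen, Fri-AM→Huang.
Loads: Ferraro 2/2, Huang 2/3, Lindqvist 2/2, Mendoza 1/1, Dubois 2/2, Andersen 2/2.

11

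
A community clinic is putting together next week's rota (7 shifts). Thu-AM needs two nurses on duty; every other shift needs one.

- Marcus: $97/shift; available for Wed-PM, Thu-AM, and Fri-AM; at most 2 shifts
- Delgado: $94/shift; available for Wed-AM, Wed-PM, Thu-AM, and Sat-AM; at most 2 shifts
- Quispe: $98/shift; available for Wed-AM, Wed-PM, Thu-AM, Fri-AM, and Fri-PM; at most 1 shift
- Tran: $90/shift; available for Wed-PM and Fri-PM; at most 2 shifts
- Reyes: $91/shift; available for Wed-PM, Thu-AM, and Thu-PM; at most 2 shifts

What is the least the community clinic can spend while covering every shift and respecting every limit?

Thu-PM can only be covered by Reyes, so that assignment is forced.
Sat-AM can only be covered by Delgado, so that assignment is forced.
Picking the cheapest available nurse for each shift independently would cost $741, but that ignores the shift limits.
An optimal schedule: Wed-AM→Delgado, Wed-PM→Tran, Thu-AM→Reyes+Marcus, Thu-PM→Reyes, Fri-AM→Marcus, Fri-PM→Tran, Sat-AM→Delgado.
Total: 94 + 90 + 91 + 97 + 91 + 97 + 90 + 94 = $744.

$744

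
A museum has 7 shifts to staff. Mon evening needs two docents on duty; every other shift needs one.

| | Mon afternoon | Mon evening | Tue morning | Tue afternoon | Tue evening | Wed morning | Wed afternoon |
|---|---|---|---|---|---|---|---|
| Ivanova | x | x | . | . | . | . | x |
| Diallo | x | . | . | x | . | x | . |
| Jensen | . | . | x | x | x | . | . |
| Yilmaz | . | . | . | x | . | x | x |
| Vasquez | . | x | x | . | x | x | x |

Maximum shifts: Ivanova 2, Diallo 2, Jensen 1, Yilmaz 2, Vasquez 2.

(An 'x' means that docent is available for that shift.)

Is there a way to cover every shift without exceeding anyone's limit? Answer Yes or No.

Yes

Mon evening can only be covered by Ivanova and Vasquez, so that assignment is forced.
One valid schedule: Mon afternoon→Ivanova, Mon evening→Ivanova+Vasquez, Tue morning→Jensen, Tue afternoon→Diallo, Tue evening→Vasquez, Wed morning→Diallo, Wed afternoon→Yilmaz.
Loads: Ivanova 2/2, Diallo 2/2, Jensen 1/1, Yilmaz 1/2, Vasquez 2/2 — all within limits.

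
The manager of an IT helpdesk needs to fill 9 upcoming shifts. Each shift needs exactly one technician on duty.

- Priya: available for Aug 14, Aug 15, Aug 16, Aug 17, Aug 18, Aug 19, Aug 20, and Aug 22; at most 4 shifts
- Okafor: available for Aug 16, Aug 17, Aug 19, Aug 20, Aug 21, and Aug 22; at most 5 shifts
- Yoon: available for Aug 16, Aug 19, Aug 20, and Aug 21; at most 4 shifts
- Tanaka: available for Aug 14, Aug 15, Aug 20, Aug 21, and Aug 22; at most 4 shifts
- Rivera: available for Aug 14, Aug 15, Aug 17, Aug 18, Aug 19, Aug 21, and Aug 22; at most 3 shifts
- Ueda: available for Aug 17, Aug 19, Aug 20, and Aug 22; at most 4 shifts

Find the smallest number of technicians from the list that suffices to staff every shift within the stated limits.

2

9 slots to fill and no one can take more than 5, so at least ⌈9/5⌉ = 2 technicians are needed.
Priya and Okafor alone can cover everything: Aug 14→Priya, Aug 15→Priya, Aug 16→Priya, Aug 17→Okafor, Aug 18→Priya, Aug 19→Okafor, Aug 20→Okafor, Aug 21→Okafor, Aug 22→Okafor.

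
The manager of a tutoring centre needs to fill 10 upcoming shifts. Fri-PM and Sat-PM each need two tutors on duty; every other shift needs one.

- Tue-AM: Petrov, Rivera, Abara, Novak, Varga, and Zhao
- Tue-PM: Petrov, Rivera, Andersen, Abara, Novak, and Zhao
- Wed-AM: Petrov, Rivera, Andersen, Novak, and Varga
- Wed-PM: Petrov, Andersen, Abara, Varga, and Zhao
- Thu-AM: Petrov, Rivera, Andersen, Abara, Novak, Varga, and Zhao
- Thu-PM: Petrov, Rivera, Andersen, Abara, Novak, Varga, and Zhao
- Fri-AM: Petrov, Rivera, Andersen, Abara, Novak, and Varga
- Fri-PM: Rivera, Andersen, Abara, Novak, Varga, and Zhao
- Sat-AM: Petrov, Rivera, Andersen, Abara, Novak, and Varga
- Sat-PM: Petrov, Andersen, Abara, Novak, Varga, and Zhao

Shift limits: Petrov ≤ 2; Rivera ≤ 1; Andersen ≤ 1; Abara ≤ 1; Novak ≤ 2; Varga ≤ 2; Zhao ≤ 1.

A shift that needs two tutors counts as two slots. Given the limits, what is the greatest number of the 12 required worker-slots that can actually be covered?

Total capacity across all tutors is 2+1+1+1+2+2+1 = 10, and 12 slots are needed, so at most 10 can be filled.
An assignment achieving 10: Tue-AM→Rivera, Tue-PM→Andersen, Wed-AM→Petrov, Wed-PM→Petrov, Fri-AM→Abara, Fri-PM→Novak+Varga, Sat-AM→Novak, Sat-PM→Varga+Zhao.
Loads: Petrov 2/2, Rivera 1/1, Andersen 1/1, Abara 1/1, Novak 2/2, Varga 2/2, Zhao 1/1.

10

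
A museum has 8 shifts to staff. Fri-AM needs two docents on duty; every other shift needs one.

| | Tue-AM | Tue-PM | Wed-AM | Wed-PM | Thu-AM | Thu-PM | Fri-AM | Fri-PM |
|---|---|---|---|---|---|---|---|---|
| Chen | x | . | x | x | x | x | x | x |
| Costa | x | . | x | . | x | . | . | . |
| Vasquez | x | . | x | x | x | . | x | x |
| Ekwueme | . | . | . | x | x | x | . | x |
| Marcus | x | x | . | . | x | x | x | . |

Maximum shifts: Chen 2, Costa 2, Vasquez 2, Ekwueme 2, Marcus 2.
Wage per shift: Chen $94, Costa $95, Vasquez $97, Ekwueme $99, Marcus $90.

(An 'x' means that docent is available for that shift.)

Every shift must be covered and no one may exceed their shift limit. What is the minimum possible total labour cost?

$851

Tue-PM can only be covered by Marcus, so that assignment is forced.
Picking the cheapest available docent for each shift independently would cost $826, but that ignores the shift limits.
An optimal schedule: Tue-AM→Costa, Tue-PM→Marcus, Wed-AM→Chen, Wed-PM→Chen, Thu-AM→Costa, Thu-PM→Ekwueme, Fri-AM→Vasquez+Marcus, Fri-PM→Vasquez.
Total: 95 + 90 + 94 + 94 + 95 + 99 + 97 + 90 + 97 = $851.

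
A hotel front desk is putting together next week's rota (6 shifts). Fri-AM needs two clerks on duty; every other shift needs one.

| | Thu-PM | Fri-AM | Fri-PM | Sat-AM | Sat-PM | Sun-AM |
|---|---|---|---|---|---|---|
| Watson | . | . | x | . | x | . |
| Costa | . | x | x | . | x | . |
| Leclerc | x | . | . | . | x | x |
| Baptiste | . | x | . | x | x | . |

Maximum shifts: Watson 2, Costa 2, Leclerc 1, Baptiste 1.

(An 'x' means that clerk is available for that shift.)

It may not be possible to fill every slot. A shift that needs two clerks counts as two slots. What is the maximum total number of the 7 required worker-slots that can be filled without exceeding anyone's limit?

5

Total capacity across all clerks is 2+2+1+1 = 6, and 7 slots are needed, so at most 6 can be filled.
Shifts {Thu-PM, Sun-AM} need 2 slots but only Leclerc are available for them, supplying at most 1 — so at least 1 slot must go unfilled.
An assignment achieving 5: Thu-PM→Leclerc, Fri-AM→Costa, Fri-PM→Watson, Sat-AM→Baptiste, Sat-PM→Watson.
Loads: Watson 2/2, Costa 1/2, Leclerc 1/1, Baptiste 1/1.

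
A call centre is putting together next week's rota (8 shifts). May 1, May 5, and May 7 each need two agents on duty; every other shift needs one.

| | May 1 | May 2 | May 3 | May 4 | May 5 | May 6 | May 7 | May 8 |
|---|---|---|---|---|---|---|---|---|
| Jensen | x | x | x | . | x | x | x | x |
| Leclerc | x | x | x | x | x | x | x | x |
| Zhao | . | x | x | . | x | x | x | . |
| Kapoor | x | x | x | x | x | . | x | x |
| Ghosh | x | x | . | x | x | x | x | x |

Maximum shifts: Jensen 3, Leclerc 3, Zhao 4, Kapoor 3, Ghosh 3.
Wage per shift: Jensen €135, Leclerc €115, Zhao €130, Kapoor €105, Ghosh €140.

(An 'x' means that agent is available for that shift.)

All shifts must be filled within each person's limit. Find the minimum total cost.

€1315

Picking the cheapest available agent for each shift independently would cost €1195, but that ignores the shift limits.
An optimal schedule: May 1→Leclerc+Jensen, May 2→Zhao, May 3→Kapoor, May 4→Kapoor, May 5→Leclerc+Zhao, May 6→Zhao, May 7→Leclerc+Zhao, May 8→Kapoor.
Total: 115 + 135 + 130 + 105 + 105 + 115 + 130 + 130 + 115 + 130 + 105 = €1315.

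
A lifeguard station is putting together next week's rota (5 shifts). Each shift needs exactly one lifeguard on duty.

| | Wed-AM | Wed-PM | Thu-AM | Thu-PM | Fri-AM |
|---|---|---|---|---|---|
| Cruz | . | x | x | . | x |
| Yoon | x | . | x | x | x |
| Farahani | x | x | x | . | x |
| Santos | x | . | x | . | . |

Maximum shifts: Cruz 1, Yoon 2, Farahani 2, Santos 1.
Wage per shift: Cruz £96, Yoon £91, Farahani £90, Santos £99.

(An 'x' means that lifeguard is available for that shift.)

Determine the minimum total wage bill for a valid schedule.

£458

Thu-PM can only be covered by Yoon, so that assignment is forced.
Picking the cheapest available lifeguard for each shift independently would cost £451, but that ignores the shift limits.
An optimal schedule: Wed-AM→Yoon, Wed-PM→Cruz, Thu-AM→Farahani, Thu-PM→Yoon, Fri-AM→Farahani.
Total: 91 + 96 + 90 + 91 + 90 = £458.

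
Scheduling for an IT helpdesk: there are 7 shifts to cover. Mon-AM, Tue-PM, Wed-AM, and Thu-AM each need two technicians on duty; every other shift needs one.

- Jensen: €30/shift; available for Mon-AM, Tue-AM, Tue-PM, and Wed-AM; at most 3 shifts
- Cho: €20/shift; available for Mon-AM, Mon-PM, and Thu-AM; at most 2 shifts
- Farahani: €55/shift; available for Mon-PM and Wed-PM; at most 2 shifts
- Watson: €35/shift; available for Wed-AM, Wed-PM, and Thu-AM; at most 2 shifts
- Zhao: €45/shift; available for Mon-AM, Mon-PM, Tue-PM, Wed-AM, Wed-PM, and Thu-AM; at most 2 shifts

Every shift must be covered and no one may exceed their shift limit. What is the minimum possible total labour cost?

€400

Tue-AM can only be covered by Jensen, so that assignment is forced.
Tue-PM can only be covered by Jensen and Zhao, so that assignment is forced.
Picking the cheapest available technician for each shift independently would cost €330, but that ignores the shift limits.
An optimal schedule: Mon-AM→Jensen+Cho, Mon-PM→Farahani, Tue-AM→Jensen, Tue-PM→Jensen+Zhao, Wed-AM→Watson+Zhao, Wed-PM→Farahani, Thu-AM→Cho+Watson.
Total: 30 + 20 + 55 + 30 + 30 + 45 + 35 + 45 + 55 + 20 + 35 = €400.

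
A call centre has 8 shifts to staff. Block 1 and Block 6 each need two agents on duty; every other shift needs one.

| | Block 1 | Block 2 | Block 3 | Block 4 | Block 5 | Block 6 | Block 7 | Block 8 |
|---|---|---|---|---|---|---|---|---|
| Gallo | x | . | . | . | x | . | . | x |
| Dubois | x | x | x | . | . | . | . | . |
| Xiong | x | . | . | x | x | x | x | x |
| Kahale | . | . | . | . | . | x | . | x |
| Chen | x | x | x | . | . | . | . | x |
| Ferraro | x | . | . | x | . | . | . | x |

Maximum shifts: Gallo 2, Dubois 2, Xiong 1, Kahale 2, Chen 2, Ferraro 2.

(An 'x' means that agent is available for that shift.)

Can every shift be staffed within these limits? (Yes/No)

Total capacity is 11 and 10 slots are needed, so capacity alone doesn't rule it out.
Shifts {Block 6, Block 7} need 3 worker-slots in total, but the agents available for any of those shifts (Xiong and Kahale) can supply at most 2 among them. So no valid schedule exists.

No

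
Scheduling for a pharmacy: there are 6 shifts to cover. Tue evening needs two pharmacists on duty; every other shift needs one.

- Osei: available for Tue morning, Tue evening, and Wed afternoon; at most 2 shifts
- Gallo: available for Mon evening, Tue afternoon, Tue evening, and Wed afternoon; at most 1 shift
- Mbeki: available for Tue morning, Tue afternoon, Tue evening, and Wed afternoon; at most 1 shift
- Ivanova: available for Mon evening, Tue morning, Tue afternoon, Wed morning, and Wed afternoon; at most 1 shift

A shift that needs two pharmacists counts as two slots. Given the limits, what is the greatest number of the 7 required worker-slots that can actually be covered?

5

Total capacity across all pharmacists is 2+1+1+1 = 5, and 7 slots are needed, so at most 5 can be filled.
An assignment achieving 5: Mon evening→Gallo, Tue morning→Osei, Tue afternoon→Mbeki, Tue evening→Osei, Wed morning→Ivanova.
Loads: Osei 2/2, Gallo 1/1, Mbeki 1/1, Ivanova 1/1.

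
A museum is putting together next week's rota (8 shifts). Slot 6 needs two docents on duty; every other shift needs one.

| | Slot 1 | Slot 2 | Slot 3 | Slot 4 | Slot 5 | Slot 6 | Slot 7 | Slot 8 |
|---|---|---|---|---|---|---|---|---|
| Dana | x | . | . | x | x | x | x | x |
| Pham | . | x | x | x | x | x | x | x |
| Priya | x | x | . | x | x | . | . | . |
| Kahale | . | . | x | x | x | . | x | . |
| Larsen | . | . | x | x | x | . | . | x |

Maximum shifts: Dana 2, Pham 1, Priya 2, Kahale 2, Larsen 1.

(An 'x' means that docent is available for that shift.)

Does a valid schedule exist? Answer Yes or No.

No

Total capacity is 2+1+2+2+1 = 8 but 9 worker-slots are needed — infeasible.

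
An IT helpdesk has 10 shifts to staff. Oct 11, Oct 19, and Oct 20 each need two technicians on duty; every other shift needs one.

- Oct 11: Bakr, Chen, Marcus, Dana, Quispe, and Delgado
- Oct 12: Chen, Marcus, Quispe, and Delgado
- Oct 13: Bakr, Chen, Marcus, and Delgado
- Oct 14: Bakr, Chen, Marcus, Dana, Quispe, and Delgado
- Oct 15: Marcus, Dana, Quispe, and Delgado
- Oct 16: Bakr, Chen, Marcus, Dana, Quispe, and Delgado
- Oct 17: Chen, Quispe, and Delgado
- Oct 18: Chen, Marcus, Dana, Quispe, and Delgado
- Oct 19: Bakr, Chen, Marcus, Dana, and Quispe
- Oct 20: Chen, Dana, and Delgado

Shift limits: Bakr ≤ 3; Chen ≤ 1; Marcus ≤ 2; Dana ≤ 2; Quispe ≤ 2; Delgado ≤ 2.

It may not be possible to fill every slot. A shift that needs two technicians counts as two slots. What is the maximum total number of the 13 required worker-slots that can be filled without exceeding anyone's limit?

Total capacity across all technicians is 3+1+2+2+2+2 = 12, and 13 slots are needed, so at most 12 can be filled.
An assignment achieving 12: Oct 11→Bakr+Quispe, Oct 12→Marcus, Oct 13→Bakr, Oct 14→Delgado, Oct 15→Marcus, Oct 17→Chen, Oct 18→Dana, Oct 19→Bakr+Quispe, Oct 20→Dana+Delgado.
Loads: Bakr 3/3, Chen 1/1, Marcus 2/2, Dana 2/2, Quispe 2/2, Delgado 2/2.

12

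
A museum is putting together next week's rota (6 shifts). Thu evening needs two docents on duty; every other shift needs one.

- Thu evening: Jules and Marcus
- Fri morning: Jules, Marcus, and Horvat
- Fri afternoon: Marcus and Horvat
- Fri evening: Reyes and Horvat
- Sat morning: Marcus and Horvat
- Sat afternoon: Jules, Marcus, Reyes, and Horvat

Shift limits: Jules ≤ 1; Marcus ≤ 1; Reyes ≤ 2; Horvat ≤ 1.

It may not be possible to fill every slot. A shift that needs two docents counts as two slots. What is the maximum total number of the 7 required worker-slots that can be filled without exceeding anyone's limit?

5

Total capacity across all docents is 1+1+2+1 = 5, and 7 slots are needed, so at most 5 can be filled.
An assignment achieving 5: Thu evening→Jules+Marcus, Fri afternoon→Horvat, Fri evening→Reyes, Sat afternoon→Reyes.
Loads: Jules 1/1, Marcus 1/1, Reyes 2/2, Horvat 1/1.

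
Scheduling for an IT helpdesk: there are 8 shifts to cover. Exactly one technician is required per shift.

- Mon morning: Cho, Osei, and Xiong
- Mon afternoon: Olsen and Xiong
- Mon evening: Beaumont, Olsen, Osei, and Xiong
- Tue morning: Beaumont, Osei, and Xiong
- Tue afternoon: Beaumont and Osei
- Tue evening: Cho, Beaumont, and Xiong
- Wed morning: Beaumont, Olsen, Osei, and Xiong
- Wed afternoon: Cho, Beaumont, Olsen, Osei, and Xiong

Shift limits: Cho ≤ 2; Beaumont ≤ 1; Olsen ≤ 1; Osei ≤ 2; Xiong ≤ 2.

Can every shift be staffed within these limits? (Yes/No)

Yes

One valid schedule: Mon morning→Cho, Mon afternoon→Olsen, Mon evening→Osei, Tue morning→Osei, Tue afternoon→Beaumont, Tue evening→Cho, Wed morning→Xiong, Wed afternoon→Xiong.
Loads: Cho 2/2, Beaumont 1/1, Olsen 1/1, Osei 2/2, Xiong 2/2 — all within limits.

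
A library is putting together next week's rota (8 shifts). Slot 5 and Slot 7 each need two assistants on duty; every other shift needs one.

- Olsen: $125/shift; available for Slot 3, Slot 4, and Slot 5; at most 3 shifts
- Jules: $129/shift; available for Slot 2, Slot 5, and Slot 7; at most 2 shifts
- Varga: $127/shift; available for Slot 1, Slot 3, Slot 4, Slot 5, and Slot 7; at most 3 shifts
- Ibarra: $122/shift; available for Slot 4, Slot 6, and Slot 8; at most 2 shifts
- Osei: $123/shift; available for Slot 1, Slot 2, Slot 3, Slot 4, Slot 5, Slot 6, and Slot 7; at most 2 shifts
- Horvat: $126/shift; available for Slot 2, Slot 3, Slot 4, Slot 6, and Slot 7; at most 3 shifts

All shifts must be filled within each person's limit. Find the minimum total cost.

Slot 8 can only be covered by Ibarra, so that assignment is forced.
Picking the cheapest available assistant for each shift independently would cost $1232, but that ignores the shift limits.
An optimal schedule: Slot 1→Osei, Slot 2→Horvat, Slot 3→Olsen, Slot 4→Olsen, Slot 5→Osei+Olsen, Slot 6→Ibarra, Slot 7→Horvat+Varga, Slot 8→Ibarra.
Total: 123 + 126 + 125 + 125 + 123 + 125 + 122 + 126 + 127 + 122 = $1244.

$1244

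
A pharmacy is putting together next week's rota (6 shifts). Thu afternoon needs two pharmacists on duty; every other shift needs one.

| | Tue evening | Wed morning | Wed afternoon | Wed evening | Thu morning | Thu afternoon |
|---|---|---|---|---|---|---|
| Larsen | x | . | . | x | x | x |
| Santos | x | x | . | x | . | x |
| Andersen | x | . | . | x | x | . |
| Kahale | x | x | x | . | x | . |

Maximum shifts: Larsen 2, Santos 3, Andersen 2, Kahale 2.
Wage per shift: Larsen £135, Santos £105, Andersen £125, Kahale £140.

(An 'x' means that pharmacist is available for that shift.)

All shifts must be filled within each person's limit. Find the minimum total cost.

£840

Wed afternoon can only be covered by Kahale, so that assignment is forced.
Thu afternoon can only be covered by Larsen and Santos, so that assignment is forced.
Picking the cheapest available pharmacist for each shift independently would cost £820, but that ignores the shift limits.
An optimal schedule: Tue evening→Andersen, Wed morning→Santos, Wed afternoon→Kahale, Wed evening→Santos, Thu morning→Andersen, Thu afternoon→Santos+Larsen.
Total: 125 + 105 + 140 + 105 + 125 + 105 + 135 = £840.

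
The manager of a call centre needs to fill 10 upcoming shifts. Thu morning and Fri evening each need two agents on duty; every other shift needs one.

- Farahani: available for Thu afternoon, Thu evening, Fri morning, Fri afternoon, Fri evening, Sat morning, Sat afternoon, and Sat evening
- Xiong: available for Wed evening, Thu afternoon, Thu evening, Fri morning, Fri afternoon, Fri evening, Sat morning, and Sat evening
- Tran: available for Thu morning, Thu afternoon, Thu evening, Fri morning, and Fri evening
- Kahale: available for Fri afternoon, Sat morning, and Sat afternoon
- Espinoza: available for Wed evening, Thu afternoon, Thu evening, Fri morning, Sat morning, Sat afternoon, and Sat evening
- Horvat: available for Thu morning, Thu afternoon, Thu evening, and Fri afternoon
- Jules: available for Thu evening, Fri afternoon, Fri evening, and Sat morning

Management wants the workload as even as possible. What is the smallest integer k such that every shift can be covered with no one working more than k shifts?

With 7 agents and 12 worker-slots to fill, someone must work at least ⌈12/7⌉ = 2 shifts, so k ≥ 2.
k = 2 works: Wed evening→Xiong, Thu morning→Tran+Horvat, Thu afternoon→Espinoza, Thu evening→Espinoza, Fri morning→Xiong, Fri afternoon→Kahale, Fri evening→Tran+Jules, Sat morning→Kahale, Sat afternoon→Farahani, Sat evening→Farahani.
Loads: Farahani 2, Xiong 2, Tran 2, Kahale 2, Espinoza 2, Horvat 1, Jules 1 — all ≤ 2.

2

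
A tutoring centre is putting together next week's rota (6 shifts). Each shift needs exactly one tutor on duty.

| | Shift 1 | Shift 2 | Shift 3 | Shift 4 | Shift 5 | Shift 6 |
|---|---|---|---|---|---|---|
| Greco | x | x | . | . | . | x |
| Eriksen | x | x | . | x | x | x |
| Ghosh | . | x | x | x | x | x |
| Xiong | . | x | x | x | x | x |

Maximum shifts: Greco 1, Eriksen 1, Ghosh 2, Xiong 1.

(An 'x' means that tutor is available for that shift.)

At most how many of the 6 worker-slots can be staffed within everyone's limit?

Total capacity across all tutors is 1+1+2+1 = 5, and 6 slots are needed, so at most 5 can be filled.
An assignment achieving 5: Shift 1→Greco, Shift 2→Xiong, Shift 3→Ghosh, Shift 4→Eriksen, Shift 5→Ghosh.
Loads: Greco 1/1, Eriksen 1/1, Ghosh 2/2, Xiong 1/1.

5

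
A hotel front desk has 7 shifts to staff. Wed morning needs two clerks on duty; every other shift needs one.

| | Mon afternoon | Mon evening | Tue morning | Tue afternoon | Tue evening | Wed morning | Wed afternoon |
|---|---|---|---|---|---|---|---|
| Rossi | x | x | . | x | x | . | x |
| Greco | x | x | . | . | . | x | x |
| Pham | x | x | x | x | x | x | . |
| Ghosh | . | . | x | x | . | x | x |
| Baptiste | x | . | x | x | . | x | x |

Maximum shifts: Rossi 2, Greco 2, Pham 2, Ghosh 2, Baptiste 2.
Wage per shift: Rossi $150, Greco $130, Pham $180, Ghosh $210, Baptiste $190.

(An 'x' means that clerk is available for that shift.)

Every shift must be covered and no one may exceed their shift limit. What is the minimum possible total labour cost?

Picking the cheapest available clerk for each shift independently would cost $1180, but that ignores the shift limits.
An optimal schedule: Mon afternoon→Greco, Mon evening→Greco, Tue morning→Pham, Tue afternoon→Rossi, Tue evening→Rossi, Wed morning→Pham+Baptiste, Wed afternoon→Baptiste.
Total: 130 + 130 + 180 + 150 + 150 + 180 + 190 + 190 = $1300.

$1300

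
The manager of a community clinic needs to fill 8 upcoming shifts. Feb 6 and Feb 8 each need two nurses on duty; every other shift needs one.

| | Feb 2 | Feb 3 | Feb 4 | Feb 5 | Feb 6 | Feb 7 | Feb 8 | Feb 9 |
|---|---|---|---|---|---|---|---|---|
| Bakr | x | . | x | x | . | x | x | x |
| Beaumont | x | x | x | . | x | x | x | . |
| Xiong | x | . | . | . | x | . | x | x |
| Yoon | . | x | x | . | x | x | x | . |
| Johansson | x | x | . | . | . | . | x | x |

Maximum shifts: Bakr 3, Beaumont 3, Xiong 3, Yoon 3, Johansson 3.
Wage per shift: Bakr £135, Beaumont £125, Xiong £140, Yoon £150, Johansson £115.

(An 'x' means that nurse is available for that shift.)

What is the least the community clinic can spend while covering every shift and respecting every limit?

£1265

Feb 5 can only be covered by Bakr, so that assignment is forced.
Picking the cheapest available nurse for each shift independently would cost £1235, but that ignores the shift limits.
An optimal schedule: Feb 2→Bakr, Feb 3→Johansson, Feb 4→Beaumont, Feb 5→Bakr, Feb 6→Beaumont+Xiong, Feb 7→Beaumont, Feb 8→Johansson+Bakr, Feb 9→Johansson.
Total: 135 + 115 + 125 + 135 + 125 + 140 + 125 + 115 + 135 + 115 = £1265.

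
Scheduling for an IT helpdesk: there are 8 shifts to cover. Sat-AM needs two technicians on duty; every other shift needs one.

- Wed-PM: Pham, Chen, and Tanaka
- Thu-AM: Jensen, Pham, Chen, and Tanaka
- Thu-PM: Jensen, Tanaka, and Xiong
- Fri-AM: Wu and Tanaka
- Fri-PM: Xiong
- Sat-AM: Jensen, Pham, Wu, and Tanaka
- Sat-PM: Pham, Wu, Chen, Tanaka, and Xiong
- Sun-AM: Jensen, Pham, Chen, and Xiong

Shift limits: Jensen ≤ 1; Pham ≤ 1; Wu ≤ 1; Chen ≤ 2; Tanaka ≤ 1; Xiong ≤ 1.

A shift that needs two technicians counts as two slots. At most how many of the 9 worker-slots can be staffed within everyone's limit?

Total capacity across all technicians is 1+1+1+2+1+1 = 7, and 9 slots are needed, so at most 7 can be filled.
An assignment achieving 7: Wed-PM→Pham, Thu-AM→Chen, Thu-PM→Jensen, Fri-AM→Wu, Fri-PM→Xiong, Sat-AM→Tanaka, Sun-AM→Chen.
Loads: Jensen 1/1, Pham 1/1, Wu 1/1, Chen 2/2, Tanaka 1/1, Xiong 1/1.

7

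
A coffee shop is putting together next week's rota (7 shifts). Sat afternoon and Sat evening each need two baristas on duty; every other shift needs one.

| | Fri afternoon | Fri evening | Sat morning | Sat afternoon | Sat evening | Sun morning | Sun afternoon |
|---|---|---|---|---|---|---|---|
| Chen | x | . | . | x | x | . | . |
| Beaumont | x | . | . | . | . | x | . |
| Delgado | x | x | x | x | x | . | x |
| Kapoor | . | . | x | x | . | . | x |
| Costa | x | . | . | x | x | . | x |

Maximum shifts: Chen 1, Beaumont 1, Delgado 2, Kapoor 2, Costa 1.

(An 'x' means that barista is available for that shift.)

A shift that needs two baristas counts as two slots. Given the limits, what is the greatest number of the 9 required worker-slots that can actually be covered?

Total capacity across all baristas is 1+1+2+2+1 = 7, and 9 slots are needed, so at most 7 can be filled.
An assignment achieving 7: Fri evening→Delgado, Sat morning→Delgado, Sat afternoon→Kapoor, Sat evening→Chen+Costa, Sun morning→Beaumont, Sun afternoon→Kapoor.
Loads: Chen 1/1, Beaumont 1/1, Delgado 2/2, Kapoor 2/2, Costa 1/1.

7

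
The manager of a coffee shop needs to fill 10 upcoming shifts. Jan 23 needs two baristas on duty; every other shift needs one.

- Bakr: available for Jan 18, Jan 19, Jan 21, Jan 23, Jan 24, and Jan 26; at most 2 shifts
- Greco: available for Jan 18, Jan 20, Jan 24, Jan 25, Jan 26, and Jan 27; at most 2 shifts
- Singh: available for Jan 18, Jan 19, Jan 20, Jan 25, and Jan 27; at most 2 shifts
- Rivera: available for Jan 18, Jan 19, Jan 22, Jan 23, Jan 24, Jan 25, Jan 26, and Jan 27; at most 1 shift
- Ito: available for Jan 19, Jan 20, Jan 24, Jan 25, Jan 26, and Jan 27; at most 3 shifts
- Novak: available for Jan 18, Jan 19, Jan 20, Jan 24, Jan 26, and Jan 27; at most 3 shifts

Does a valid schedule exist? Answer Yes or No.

No

Total capacity is 13 and 11 slots are needed, so capacity alone doesn't rule it out.
Shifts {Jan 22, Jan 23} need 3 worker-slots in total, but the baristas available for any of those shifts (Bakr and Rivera) can supply at most 2 among them. So no valid schedule exists.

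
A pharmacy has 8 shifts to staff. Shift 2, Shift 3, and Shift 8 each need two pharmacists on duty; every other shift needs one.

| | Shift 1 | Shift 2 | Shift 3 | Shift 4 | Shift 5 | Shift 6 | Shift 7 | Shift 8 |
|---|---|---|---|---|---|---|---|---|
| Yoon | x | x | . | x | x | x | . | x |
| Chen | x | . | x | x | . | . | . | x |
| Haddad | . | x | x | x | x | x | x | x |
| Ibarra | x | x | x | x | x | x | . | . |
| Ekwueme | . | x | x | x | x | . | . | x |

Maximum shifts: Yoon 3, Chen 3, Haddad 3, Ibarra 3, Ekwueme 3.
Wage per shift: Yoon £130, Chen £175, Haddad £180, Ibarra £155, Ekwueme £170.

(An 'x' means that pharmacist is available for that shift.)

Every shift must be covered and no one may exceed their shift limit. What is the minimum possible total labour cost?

Shift 7 can only be covered by Haddad, so that assignment is forced.
Picking the cheapest available pharmacist for each shift independently would cost £1610, but that ignores the shift limits.
An optimal schedule: Shift 1→Yoon, Shift 2→Ibarra+Ekwueme, Shift 3→Ibarra+Ekwueme, Shift 4→Ibarra, Shift 5→Yoon, Shift 6→Yoon, Shift 7→Haddad, Shift 8→Ekwueme+Chen.
Total: 130 + 155 + 170 + 155 + 170 + 155 + 130 + 130 + 180 + 170 + 175 = £1720.

£1720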